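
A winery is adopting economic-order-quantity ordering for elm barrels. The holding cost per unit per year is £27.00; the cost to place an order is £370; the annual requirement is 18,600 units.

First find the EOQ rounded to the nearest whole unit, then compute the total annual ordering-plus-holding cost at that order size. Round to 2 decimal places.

£19,277.66

Q* = √(2·D·S / H) = √(2·18,600·370 / 27) = √509,777.8 ≈ 713.99 → Q = 714 units
Orders/yr = 18,600/714 = 26.050; ordering cost = 26.050 × £370 = £9,638.66
Average inventory = 714/2 = 357; holding cost = 357 × £27 = £9,639.00
Total = £9,638.66 + £9,639.00 = £19,277.66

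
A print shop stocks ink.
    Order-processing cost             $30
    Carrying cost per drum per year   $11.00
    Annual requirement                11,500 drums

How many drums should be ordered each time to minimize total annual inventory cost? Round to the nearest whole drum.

250 drums

2DS/H = 2·11,500·30/11 = 62,727.27
EOQ = √62,727.27 ≈ 250.45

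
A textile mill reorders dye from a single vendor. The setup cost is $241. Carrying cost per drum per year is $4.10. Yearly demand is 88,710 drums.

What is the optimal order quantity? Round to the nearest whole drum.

3,229 drums

Q* = √(2·D·S / H) = √(2·88,710·241 / 4.1) = √10,428,834.1 ≈ 3,229.37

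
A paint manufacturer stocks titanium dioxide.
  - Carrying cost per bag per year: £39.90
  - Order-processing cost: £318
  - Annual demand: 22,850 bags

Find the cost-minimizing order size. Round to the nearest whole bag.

2DS/H = 2·22,850·318/39.9 = 364,225.56
EOQ = √364,225.56 ≈ 603.51

604 bags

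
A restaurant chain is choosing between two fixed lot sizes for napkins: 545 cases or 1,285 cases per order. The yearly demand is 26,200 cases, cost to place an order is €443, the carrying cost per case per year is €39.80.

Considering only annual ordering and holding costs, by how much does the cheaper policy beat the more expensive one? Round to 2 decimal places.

TC(Q) = (D/Q)S + (Q/2)H
TC(545) = (26,200/545)×443 + (545/2)×39.8 = €32,142.01
TC(1,285) = (26,200/1,285)×443 + (1,285/2)×39.8 = €34,603.87
Cheaper: Q = 545.  Difference = €2,461.86

€2,461.86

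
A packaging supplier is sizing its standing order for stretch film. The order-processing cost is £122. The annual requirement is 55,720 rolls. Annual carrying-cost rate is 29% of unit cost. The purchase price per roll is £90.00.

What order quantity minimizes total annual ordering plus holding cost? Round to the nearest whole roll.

Holding cost per roll per year: H = 29% × £90 = £26.1000
Optimal lot size Q* = (2 × 55,720 × £122 / £26.1)^½ ≈ 721.74

722 rolls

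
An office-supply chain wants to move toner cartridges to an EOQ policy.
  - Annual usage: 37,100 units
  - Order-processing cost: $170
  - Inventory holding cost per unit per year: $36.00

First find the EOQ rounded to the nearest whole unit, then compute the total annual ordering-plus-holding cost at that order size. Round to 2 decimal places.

$21,309.72

2DS/H = 2·37,100·170/36 = 350,388.89
EOQ = √350,388.89 ≈ 591.94 → Q = 592 units
Annual ordering cost = (D/Q)·S = (37,100/592) × 170 = $10,653.72
Annual holding cost  = (Q/2)·H = (592/2) × 36 = $10,656.00
Total = $10,653.72 + $10,656.00 = $21,309.72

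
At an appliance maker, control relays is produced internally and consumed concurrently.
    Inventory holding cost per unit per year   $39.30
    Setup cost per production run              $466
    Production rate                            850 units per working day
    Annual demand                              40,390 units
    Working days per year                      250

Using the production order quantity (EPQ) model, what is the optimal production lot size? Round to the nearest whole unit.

d = 40,390/250 = 161.5600 units/day;  effective holding cost H(1 − d/p) = 39.3·(1 − 161.5600/850) = 31.83023
Q* = √(2DS / H_eff) = √(2·40,390·466 / 31.83023) ≈ 1,087.49

1,087 units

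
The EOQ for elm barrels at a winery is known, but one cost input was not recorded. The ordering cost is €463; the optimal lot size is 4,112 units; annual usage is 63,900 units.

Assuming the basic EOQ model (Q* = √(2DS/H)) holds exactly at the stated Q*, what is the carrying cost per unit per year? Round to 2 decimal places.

Since Q* = (2DS/H)^½, squaring gives Q*²·H = 2DS.
H = 2DS / Q² = 2 × 63,900 × 463 / 4,112² = 3.4995

€3.50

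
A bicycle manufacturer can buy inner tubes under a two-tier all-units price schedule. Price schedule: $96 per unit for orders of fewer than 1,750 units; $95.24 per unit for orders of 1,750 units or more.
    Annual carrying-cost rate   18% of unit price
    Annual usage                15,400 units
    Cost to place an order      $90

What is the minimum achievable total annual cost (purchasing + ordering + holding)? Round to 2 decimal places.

H₁ = 18%×$96 = $17.2800;  H₂ = 18%×$95.24 = $17.1432
EOQ₁ = √(2×15,400×90/17.2800) = 400.52  (< 1,750, feasible at tier 1)
EOQ₂ = √(2×15,400×90/17.1432) = 402.12  (< 1,750 → use Q = 1,750 at tier-2 price)
TC(tier 1 (EOQ₁), Q≈400.5) = $1,485,320.99
TC(tier 2, Q≈1,750.0) = $1,482,488.30
Minimum at tier 2: $1,482,488.30

$1,482,488.30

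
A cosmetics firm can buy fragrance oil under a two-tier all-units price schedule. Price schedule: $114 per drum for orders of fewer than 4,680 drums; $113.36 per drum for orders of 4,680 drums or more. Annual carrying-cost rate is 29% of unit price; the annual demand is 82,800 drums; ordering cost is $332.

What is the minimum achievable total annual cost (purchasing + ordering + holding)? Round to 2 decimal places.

H₁ = 29%×$114 = $33.0600;  H₂ = 29%×$113.36 = $32.8744
EOQ₁ = √(2×82,800×332/33.0600) = 1,289.58  (< 4,680, feasible at tier 1)
EOQ₂ = √(2×82,800×332/32.8744) = 1,293.21  (< 4,680 → use Q = 4,680 at tier-2 price)
TC(tier 1 (EOQ₁), Q≈1,289.6) = $9,481,833.47
TC(tier 2, Q≈4,680.0) = $9,469,007.94
Minimum at tier 2: $9,469,007.94

$9,469,007.94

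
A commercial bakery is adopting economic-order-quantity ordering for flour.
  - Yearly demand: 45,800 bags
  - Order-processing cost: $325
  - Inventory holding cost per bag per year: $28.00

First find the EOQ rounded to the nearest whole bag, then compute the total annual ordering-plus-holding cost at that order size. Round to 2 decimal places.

2DS/H = 2·45,800·325/28 = 1,063,214.29
EOQ = √1,063,214.29 ≈ 1,031.12 → Q = 1,031 bags
Ordering: D/Q × S = 45,800/1,031 × $325 = $14,437.44
Holding:  Q/2 × H = 1,031/2 × $28 = $14,434.00
Total = $14,437.44 + $14,434.00 = $28,871.44

$28,871.44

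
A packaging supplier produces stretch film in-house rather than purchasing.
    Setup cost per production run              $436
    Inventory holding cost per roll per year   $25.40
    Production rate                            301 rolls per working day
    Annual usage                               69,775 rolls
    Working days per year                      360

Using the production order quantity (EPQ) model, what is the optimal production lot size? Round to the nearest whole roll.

2,594 rolls

Daily demand d = 69,775/360 = 193.819; p = 301; 1 − d/p = 0.35608
EPQ = √(2DS / (H(1 − d/p)))
    = √(2 × 69,775 × 436 / (25.4 × 0.35608)) ≈ 2,593.68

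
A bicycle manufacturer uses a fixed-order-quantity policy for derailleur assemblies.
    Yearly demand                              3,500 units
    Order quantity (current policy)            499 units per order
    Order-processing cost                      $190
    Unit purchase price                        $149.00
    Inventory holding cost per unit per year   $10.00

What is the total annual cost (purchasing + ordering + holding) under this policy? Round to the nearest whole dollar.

$525,328

Orders/yr = 3,500/499 = 7.014; ordering cost = 7.014 × $190 = $1,332.67
Average inventory = 499/2 = 249.5; holding cost = 249.5 × $10 = $2,495.00
Purchase cost = D·C = 3,500 × 149 = $521,500.00
Total = $1,332.67 + $2,495.00 + $521,500.00 = $525,327.67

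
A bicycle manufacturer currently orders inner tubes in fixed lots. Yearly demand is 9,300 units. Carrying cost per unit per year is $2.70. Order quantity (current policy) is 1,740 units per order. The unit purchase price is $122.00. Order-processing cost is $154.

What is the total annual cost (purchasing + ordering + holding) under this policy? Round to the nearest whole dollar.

$1,137,772

Ordering: D/Q × S = 9,300/1,740 × $154 = $823.10
Holding:  Q/2 × H = 1,740/2 × $2.7 = $2,349.00
Purchase cost = D·C = 9,300 × 122 = $1,134,600.00
Total = $823.10 + $2,349.00 + $1,134,600.00 = $1,137,772.10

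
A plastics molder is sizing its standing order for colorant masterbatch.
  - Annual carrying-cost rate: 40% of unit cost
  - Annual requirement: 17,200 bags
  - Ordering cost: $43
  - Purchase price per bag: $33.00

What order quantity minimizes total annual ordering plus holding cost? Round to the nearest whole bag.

335 bags

Holding cost per bag per year: H = 40% × $33 = $13.2000
EOQ = √(2DS/H) = √(2 × 17,200 × 43 / 13.2)
    = √(112,060.61) ≈ 334.75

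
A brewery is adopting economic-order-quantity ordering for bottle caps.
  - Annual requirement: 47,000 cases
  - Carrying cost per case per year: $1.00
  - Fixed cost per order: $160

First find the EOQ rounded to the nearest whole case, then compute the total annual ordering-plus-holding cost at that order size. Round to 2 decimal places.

$3,878.14

EOQ = √(2DS/H) = √(2 × 47,000 × 160 / 1)
    = √(15,040,000.00) ≈ 3,878.14 → Q = 3,878 cases
Ordering: D/Q × S = 47,000/3,878 × $160 = $1,939.14
Holding:  Q/2 × H = 3,878/2 × $1 = $1,939.00
Total = $1,939.14 + $1,939.00 = $3,878.14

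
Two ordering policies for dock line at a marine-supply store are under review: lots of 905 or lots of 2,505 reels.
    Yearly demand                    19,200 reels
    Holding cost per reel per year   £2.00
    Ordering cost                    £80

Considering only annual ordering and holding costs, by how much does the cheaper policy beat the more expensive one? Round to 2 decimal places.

Annual cost at Q: ordering D·S/Q plus holding Q·H/2.
TC(905) = (19,200/905)×80 + (905/2)×2 = £2,602.24
TC(2,505) = (19,200/2,505)×80 + (2,505/2)×2 = £3,118.17
Cheaper: Q = 905.  Difference = £515.94

£515.94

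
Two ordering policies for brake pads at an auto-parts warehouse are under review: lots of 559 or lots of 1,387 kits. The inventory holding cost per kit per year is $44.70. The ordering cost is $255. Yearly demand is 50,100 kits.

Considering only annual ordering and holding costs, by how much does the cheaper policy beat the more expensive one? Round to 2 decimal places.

Annual cost at Q: ordering D·S/Q plus holding Q·H/2.
TC(559) = (50,100/559)×255 + (559/2)×44.7 = $35,347.85
TC(1,387) = (50,100/1,387)×255 + (1,387/2)×44.7 = $40,210.34
Lots of 559 are cheaper by $4,862.48.

$4,862.48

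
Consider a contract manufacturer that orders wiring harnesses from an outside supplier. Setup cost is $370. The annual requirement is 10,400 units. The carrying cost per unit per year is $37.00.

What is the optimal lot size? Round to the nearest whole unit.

456 units

Optimal lot size Q* = (2 × 10,400 × $370 / $37)^½ ≈ 456.07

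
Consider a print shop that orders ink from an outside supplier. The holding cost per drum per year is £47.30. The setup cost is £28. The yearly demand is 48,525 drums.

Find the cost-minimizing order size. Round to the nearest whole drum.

EOQ = √(2DS/H) = √(2 × 48,525 × 28 / 47.3)
    = √(57,450.32) ≈ 239.69

240 drums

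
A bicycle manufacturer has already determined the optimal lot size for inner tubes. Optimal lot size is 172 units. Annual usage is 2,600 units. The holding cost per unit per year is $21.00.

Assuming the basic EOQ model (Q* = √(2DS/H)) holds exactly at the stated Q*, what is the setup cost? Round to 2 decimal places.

EOQ relation: Q² = 2DS/H, so rearrange for the unknown.
S = Q²H / (2D) = 172² × 21 / (2 × 2,600) = 119.4738

$119.47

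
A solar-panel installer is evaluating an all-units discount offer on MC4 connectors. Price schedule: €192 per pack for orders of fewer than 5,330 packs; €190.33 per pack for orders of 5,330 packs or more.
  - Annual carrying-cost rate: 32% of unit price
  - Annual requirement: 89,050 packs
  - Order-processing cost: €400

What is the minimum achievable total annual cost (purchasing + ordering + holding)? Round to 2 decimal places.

H₁ = 32%×€192 = €61.4400;  H₂ = 32%×€190.33 = €60.9056
EOQ₁ = √(2×89,050×400/61.4400) = 1,076.80  (< 5,330, feasible at tier 1)
EOQ₂ = √(2×89,050×400/60.9056) = 1,081.52  (< 5,330 → use Q = 5,330 at tier-2 price)
TC(tier 1 (EOQ₁), Q≈1,076.8) = €17,163,758.79
TC(tier 2, Q≈5,330.0) = €17,117,882.85
Minimum at tier 2: €17,117,882.85

€17,117,882.85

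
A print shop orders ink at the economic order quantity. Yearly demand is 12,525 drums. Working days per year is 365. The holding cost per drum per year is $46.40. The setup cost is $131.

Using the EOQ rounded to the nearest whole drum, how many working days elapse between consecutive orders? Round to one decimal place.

Q* = √(2·D·S / H) = √(2·12,525·131 / 46.4) = √70,723.1 ≈ 265.94 → Q = 266 drums
T = Q/D × 365 days = 266/12,525 × 365 = 7.752 days

7.8 days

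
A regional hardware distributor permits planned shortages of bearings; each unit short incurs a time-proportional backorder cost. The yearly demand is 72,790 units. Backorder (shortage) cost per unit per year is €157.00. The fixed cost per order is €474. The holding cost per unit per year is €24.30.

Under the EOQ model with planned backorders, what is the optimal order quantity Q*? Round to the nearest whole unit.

Basic EOQ = √(2·72,790·474/24.3) = 1,685.144
Backorder adjustment √((H+b)/b) = √((24.3+157)/157) = 1.0746
Q* = 1,685.144 × 1.0746 ≈ 1,810.86

1,811 units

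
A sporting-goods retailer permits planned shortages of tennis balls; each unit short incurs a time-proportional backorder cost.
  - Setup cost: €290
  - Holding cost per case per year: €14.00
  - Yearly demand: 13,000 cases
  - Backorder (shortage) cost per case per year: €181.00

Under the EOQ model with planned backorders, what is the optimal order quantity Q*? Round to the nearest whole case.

Basic EOQ = √(2·13,000·290/14) = 733.874
Backorder adjustment √((H+b)/b) = √((14+181)/181) = 1.0380
Q* = 733.874 × 1.0380 ≈ 761.73

762 cases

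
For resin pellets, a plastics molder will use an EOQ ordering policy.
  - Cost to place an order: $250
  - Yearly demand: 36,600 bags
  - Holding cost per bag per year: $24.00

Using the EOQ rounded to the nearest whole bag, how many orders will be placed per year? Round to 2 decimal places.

41.92 orders per year

EOQ = √(2DS/H) = √(2 × 36,600 × 250 / 24)
    = √(762,500.00) ≈ 873.21 → Q = 873
Orders per year = D/Q = 36,600 / 873 = 41.924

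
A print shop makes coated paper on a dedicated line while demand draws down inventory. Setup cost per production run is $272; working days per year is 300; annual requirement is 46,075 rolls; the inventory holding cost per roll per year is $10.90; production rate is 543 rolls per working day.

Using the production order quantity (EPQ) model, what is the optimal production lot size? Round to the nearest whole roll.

d = 46,075/300 = 153.5833 rolls/day;  effective holding cost H(1 − d/p) = 10.9·(1 − 153.5833/543) = 7.81702
Q* = √(2DS / H_eff) = √(2·46,075·272 / 7.81702) ≈ 1,790.65

1,791 rolls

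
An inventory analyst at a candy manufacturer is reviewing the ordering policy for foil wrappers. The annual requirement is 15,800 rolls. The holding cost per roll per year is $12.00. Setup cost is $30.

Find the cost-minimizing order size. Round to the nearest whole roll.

Optimal lot size Q* = (2 × 15,800 × $30 / $12)^½ ≈ 281.07

281 rolls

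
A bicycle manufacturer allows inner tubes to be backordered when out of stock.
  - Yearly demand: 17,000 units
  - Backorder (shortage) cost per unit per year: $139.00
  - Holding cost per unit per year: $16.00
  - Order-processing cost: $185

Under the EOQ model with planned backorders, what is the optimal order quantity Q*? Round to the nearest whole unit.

Basic EOQ = √(2·17,000·185/16) = 626.997
Backorder adjustment √((H+b)/b) = √((16+139)/139) = 1.0560
Q* = 626.997 × 1.0560 ≈ 662.10

662 units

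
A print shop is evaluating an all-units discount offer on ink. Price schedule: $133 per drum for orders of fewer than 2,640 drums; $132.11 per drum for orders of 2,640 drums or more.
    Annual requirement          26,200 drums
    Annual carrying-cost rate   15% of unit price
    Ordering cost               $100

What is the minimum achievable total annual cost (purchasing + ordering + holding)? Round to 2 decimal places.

$3,488,432.20

H₁ = 15%×$133 = $19.9500;  H₂ = 15%×$132.11 = $19.8165
EOQ₁ = √(2×26,200×100/19.9500) = 512.50  (< 2,640, feasible at tier 1)
EOQ₂ = √(2×26,200×100/19.8165) = 514.22  (< 2,640 → use Q = 2,640 at tier-2 price)
TC(tier 1 (EOQ₁), Q≈512.5) = $3,494,824.38
TC(tier 2, Q≈2,640.0) = $3,488,432.20
Minimum at tier 2: $3,488,432.20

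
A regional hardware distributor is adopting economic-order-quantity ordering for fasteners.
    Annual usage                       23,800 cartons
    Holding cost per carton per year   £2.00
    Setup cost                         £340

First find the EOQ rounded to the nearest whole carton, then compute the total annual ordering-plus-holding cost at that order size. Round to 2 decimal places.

£5,689.29

Q* = √(2·D·S / H) = √(2·23,800·340 / 2) = √8,092,000.0 ≈ 2,844.64 → Q = 2,845 cartons
Orders/yr = 23,800/2,845 = 8.366; ordering cost = 8.366 × £340 = £2,844.29
Average inventory = 2,845/2 = 1422.5; holding cost = 1422.5 × £2 = £2,845.00
Total = £2,844.29 + £2,845.00 = £5,689.29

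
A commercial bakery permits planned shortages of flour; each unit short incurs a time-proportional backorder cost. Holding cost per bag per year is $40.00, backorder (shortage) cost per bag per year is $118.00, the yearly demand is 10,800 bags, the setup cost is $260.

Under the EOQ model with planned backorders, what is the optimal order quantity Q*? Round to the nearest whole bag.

Q* = √(2DS/H) · √((H + b)/b)
   = √(2 × 10,800 × 260 / 40) · √((40 + 118) / 118)
   = 374.700 × 1.1571 ≈ 433.58

434 bags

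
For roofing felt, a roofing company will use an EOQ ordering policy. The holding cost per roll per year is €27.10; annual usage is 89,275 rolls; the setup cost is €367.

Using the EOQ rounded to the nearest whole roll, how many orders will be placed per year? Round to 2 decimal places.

Q* = √(2·D·S / H) = √(2·89,275·367 / 27.1) = √2,418,001.8 ≈ 1,554.99 → Q = 1,555
N = D/Q = 89,275/1,555 ≈ 57.412 orders/yr

57.41 orders per year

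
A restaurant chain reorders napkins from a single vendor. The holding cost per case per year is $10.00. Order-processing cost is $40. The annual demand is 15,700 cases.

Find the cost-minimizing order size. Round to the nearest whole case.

Q* = √(2·D·S / H) = √(2·15,700·40 / 10) = √125,600.0 ≈ 354.40

354 cases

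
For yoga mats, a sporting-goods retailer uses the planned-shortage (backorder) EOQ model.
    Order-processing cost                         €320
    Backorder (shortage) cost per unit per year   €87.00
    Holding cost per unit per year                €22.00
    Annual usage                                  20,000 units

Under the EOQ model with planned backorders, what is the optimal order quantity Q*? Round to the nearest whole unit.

Q* = √(2DS/H) · √((H + b)/b)
   = √(2 × 20,000 × 320 / 22) · √((22 + 87) / 87)
   = 762.770 × 1.1193 ≈ 853.78

854 units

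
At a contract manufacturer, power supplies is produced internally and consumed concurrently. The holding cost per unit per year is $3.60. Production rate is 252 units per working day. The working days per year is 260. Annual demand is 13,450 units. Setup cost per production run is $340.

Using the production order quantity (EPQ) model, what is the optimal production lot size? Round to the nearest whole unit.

Daily demand d = 13,450/260 = 51.731; p = 252; 1 − d/p = 0.79472
EPQ = √(2DS / (H(1 − d/p)))
    = √(2 × 13,450 × 340 / (3.6 × 0.79472)) ≈ 1,787.96

1,788 units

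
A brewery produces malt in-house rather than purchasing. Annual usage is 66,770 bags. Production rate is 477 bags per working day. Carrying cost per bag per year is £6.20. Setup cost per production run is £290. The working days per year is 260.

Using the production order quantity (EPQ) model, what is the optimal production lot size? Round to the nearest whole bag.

3,678 bags

Daily demand d = 66,770/260 = 256.808; p = 477; 1 − d/p = 0.46162
EPQ = √(2DS / (H(1 − d/p)))
    = √(2 × 66,770 × 290 / (6.2 × 0.46162)) ≈ 3,678.47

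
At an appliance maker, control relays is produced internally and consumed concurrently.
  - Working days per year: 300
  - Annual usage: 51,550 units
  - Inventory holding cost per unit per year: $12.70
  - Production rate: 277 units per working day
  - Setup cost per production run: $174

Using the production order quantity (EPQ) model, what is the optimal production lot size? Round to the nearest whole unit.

1,929 units

Daily demand d = 51,550/300 = 171.833; p = 277; 1 − d/p = 0.37966
EPQ = √(2DS / (H(1 − d/p)))
    = √(2 × 51,550 × 174 / (12.7 × 0.37966)) ≈ 1,928.87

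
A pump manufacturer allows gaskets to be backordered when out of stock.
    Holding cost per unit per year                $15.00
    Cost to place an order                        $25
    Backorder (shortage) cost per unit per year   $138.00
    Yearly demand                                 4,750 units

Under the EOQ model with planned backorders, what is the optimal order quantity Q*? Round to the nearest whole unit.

Basic EOQ = √(2·4,750·25/15) = 125.831
Backorder adjustment √((H+b)/b) = √((15+138)/138) = 1.0529
Q* = 125.831 × 1.0529 ≈ 132.49

132 units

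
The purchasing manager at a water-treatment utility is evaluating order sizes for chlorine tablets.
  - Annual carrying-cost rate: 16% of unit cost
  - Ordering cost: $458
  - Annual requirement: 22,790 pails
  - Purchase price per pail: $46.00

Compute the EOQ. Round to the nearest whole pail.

Carrying cost H = $46 × 16% = $7.3600/pail/yr
2DS/H = 2·22,790·458/7.36 = 2,836,364.13
EOQ = √2,836,364.13 ≈ 1,684.15

1,684 pails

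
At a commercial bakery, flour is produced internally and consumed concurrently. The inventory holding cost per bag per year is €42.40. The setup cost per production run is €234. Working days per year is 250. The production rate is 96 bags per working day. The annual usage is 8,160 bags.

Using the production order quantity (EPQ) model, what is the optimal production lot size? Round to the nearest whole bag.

369 bags

d = 8,160/250 = 32.6400 bags/day;  effective holding cost H(1 − d/p) = 42.4·(1 − 32.6400/96) = 27.98400
Q* = √(2DS / H_eff) = √(2·8,160·234 / 27.98400) ≈ 369.41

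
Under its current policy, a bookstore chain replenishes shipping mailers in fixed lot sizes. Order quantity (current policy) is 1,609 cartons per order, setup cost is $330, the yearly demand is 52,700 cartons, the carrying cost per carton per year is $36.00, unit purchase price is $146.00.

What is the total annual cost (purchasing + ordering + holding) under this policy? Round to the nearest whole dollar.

$7,733,971

Annual ordering cost = (D/Q)·S = (52,700/1,609) × 330 = $10,808.58
Annual holding cost  = (Q/2)·H = (1,609/2) × 36 = $28,962.00
Purchase cost = D·C = 52,700 × 146 = $7,694,200.00
Total = $10,808.58 + $28,962.00 + $7,694,200.00 = $7,733,970.58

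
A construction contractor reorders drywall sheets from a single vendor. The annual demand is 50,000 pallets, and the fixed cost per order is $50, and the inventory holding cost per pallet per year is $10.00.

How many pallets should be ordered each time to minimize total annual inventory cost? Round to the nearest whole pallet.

707 pallets

EOQ = √(2DS/H) = √(2 × 50,000 × 50 / 10)
    = √(500,000.00) ≈ 707.11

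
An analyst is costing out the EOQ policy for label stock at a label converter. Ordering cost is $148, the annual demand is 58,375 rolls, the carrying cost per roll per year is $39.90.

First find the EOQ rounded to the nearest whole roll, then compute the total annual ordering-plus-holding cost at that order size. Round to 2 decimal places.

EOQ = √(2DS/H) = √(2 × 58,375 × 148 / 39.9)
    = √(433,057.64) ≈ 658.07 → Q = 658 rolls
Ordering: D/Q × S = 58,375/658 × $148 = $13,129.94
Holding:  Q/2 × H = 658/2 × $39.9 = $13,127.10
Total = $13,129.94 + $13,127.10 = $26,257.04

$26,257.04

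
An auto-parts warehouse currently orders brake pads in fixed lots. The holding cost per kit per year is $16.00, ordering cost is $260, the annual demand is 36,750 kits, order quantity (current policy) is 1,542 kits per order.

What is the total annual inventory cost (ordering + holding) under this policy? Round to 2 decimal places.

$18,532.50

Orders/yr = 36,750/1,542 = 23.833; ordering cost = 23.833 × $260 = $6,196.50
Average inventory = 1,542/2 = 771; holding cost = 771 × $16 = $12,336.00
Total = $6,196.50 + $12,336.00 = $18,532.50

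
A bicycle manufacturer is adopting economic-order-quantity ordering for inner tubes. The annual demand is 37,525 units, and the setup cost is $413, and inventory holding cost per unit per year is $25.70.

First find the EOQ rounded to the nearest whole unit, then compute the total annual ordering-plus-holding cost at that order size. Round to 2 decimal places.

Q* = √(2·D·S / H) = √(2·37,525·413 / 25.7) = √1,206,056.4 ≈ 1,098.21 → Q = 1,098 units
Annual ordering cost = (D/Q)·S = (37,525/1,098) × 413 = $14,114.59
Annual holding cost  = (Q/2)·H = (1,098/2) × 25.7 = $14,109.30
Total = $14,114.59 + $14,109.30 = $28,223.89

$28,223.89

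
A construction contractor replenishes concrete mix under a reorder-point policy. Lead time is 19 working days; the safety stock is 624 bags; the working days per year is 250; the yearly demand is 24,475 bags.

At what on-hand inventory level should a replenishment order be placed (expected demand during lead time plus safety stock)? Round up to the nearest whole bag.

Daily demand d = 24,475 / 250 = 97.900 bags/day
Demand during lead time = 97.900 × 19 = 1,860.10
Reorder point = 1,860.10 + 624 = 2,484.10 → round up

2,485 bags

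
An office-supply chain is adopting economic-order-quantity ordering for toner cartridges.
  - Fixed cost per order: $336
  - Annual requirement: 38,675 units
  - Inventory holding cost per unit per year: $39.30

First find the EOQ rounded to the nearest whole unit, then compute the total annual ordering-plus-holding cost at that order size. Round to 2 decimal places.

$31,959.21

EOQ = √(2DS/H) = √(2 × 38,675 × 336 / 39.3)
    = √(661,312.98) ≈ 813.21 → Q = 813 units
Annual ordering cost = (D/Q)·S = (38,675/813) × 336 = $15,983.76
Annual holding cost  = (Q/2)·H = (813/2) × 39.3 = $15,975.45
Total = $15,983.76 + $15,975.45 = $31,959.21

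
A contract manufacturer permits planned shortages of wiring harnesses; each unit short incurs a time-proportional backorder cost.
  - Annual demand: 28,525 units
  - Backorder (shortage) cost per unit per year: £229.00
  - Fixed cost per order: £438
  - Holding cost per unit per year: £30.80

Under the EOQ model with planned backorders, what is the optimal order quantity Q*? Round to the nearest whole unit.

Q* = √(2DS/H) · √((H + b)/b)
   = √(2 × 28,525 × 438 / 30.8) · √((30.8 + 229) / 229)
   = 900.719 × 1.0651 ≈ 959.38

959 units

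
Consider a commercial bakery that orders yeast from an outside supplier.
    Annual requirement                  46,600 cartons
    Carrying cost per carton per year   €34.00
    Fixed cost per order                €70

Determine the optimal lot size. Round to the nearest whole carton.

438 cartons

EOQ = √(2DS/H) = √(2 × 46,600 × 70 / 34)
    = √(191,882.35) ≈ 438.04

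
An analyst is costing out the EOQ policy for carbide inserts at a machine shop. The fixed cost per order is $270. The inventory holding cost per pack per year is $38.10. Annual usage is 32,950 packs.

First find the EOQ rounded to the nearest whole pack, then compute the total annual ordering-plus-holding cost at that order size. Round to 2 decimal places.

$26,036.77

2DS/H = 2·32,950·270/38.1 = 467,007.87
EOQ = √467,007.87 ≈ 683.38 → Q = 683 packs
Annual ordering cost = (D/Q)·S = (32,950/683) × 270 = $13,025.62
Annual holding cost  = (Q/2)·H = (683/2) × 38.1 = $13,011.15
Total = $13,025.62 + $13,011.15 = $26,036.77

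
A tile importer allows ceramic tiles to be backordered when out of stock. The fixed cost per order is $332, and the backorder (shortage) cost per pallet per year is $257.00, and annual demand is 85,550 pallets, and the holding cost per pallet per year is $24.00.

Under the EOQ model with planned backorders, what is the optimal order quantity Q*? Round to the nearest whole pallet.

Q* = √(2DS/H) · √((H + b)/b)
   = √(2 × 85,550 × 332 / 24) · √((24 + 257) / 257)
   = 1,538.468 × 1.0457 ≈ 1,608.70

1,609 pallets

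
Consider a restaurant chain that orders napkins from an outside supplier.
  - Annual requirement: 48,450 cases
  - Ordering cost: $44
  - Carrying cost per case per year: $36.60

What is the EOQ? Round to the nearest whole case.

EOQ = √(2DS/H) = √(2 × 48,450 × 44 / 36.6)
    = √(116,491.80) ≈ 341.31

341 cases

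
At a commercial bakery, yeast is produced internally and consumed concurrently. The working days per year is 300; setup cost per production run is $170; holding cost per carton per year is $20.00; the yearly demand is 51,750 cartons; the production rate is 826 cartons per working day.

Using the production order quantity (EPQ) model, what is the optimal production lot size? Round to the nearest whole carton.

1,055 cartons

d = 51,750/300 = 172.5000 cartons/day;  effective holding cost H(1 − d/p) = 20·(1 − 172.5000/826) = 15.82324
Q* = √(2DS / H_eff) = √(2·51,750·170 / 15.82324) ≈ 1,054.50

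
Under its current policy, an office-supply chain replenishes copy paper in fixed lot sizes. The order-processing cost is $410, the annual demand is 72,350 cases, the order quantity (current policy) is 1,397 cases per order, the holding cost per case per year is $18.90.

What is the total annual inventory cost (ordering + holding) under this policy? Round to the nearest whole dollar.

$34,435

Annual ordering cost = (D/Q)·S = (72,350/1,397) × 410 = $21,233.72
Annual holding cost  = (Q/2)·H = (1,397/2) × 18.9 = $13,201.65
Total = $21,233.72 + $13,201.65 = $34,435.37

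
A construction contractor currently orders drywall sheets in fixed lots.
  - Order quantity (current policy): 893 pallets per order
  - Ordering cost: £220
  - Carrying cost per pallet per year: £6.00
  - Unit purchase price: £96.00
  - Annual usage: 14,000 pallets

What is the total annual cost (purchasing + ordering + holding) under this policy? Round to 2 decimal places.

£1,350,128.05

Orders/yr = 14,000/893 = 15.677; ordering cost = 15.677 × £220 = £3,449.05
Average inventory = 893/2 = 446.5; holding cost = 446.5 × £6 = £2,679.00
Purchase cost = D·C = 14,000 × 96 = £1,344,000.00
Total = £3,449.05 + £2,679.00 + £1,344,000.00 = £1,350,128.05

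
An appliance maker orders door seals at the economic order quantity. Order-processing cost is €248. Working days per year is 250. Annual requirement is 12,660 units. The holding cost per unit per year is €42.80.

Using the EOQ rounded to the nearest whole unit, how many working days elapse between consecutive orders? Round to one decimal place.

7.6 days

Optimal lot size Q* = (2 × 12,660 × €248 / €42.8)^½ ≈ 383.03 → Q = 383 units
Cycle time = (working days × Q)/D = (250 × 383) / 12,660 = 7.563 days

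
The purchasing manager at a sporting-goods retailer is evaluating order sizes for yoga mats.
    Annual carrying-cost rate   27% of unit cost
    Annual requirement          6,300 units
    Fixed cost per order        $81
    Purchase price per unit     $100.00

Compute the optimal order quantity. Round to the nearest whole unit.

H = i·C = 0.27 × $100 = $27.0000 per unit-year
Q* = √(2·D·S / H) = √(2·6,300·81 / 27) = √37,800.0 ≈ 194.42

194 units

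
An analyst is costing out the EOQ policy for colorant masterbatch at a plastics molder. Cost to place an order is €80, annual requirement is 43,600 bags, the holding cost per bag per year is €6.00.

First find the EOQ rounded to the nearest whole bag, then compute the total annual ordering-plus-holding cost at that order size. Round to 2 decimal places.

€6,469.62

Q* = √(2·D·S / H) = √(2·43,600·80 / 6) = √1,162,666.7 ≈ 1,078.27 → Q = 1,078 bags
Orders/yr = 43,600/1,078 = 40.445; ordering cost = 40.445 × €80 = €3,235.62
Average inventory = 1,078/2 = 539; holding cost = 539 × €6 = €3,234.00
Total = €3,235.62 + €3,234.00 = €6,469.62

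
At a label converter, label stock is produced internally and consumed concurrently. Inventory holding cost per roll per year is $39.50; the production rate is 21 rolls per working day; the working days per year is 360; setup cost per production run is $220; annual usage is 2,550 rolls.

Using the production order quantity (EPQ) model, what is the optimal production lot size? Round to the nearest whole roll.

Daily demand d = 2,550/360 = 7.083; p = 21; 1 − d/p = 0.66270
EPQ = √(2DS / (H(1 − d/p)))
    = √(2 × 2,550 × 220 / (39.5 × 0.66270)) ≈ 207.03

207 rolls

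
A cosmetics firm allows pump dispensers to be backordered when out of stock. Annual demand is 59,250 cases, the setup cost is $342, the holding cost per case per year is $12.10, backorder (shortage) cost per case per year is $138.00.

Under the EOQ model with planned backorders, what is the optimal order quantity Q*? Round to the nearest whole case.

Q* = √(2DS/H) · √((H + b)/b)
   = √(2 × 59,250 × 342 / 12.1) · √((12.1 + 138) / 138)
   = 1,830.120 × 1.0429 ≈ 1,908.67

1,909 cases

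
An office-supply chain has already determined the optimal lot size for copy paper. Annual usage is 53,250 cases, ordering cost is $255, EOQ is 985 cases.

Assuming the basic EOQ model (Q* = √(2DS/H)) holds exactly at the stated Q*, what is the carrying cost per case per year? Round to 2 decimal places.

From Q* = √(2DS/H) ⇒ Q*² = 2DS/H.
H = 2DS / Q² = 2 × 53,250 × 255 / 985² = 27.9909

$27.99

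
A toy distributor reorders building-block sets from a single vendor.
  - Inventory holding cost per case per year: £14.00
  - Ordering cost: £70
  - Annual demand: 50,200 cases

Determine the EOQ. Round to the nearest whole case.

709 cases

2DS/H = 2·50,200·70/14 = 502,000.00
EOQ = √502,000.00 ≈ 708.52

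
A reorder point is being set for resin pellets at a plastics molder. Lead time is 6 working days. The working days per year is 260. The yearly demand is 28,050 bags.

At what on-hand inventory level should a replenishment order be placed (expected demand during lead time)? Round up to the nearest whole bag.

648 bags

Daily demand d = 28,050 / 260 = 107.885 bags/day
Demand during lead time = 107.885 × 6 = 647.31
Reorder point = 647.31 → round up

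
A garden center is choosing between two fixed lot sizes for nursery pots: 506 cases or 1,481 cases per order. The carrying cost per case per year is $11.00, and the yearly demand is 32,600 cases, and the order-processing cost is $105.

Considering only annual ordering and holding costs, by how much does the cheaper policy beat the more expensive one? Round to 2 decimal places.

$908.95

TC(Q) = (D/Q)S + (Q/2)H
TC(506) = (32,600/506)×105 + (506/2)×11 = $9,547.82
TC(1,481) = (32,600/1,481)×105 + (1,481/2)×11 = $10,456.78
Lots of 506 are cheaper by $908.95.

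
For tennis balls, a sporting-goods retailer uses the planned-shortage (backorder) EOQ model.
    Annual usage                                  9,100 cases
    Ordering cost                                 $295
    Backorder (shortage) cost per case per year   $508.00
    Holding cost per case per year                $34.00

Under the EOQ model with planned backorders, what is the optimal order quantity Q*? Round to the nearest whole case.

410 cases

Q* = √(2DS/H) · √((H + b)/b)
   = √(2 × 9,100 × 295 / 34) · √((34 + 508) / 508)
   = 397.381 × 1.0329 ≈ 410.46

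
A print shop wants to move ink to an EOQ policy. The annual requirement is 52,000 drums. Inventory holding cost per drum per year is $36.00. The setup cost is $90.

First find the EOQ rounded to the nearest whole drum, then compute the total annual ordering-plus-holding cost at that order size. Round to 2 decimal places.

Q* = √(2·D·S / H) = √(2·52,000·90 / 36) = √260,000.0 ≈ 509.90 → Q = 510 drums
Ordering: D/Q × S = 52,000/510 × $90 = $9,176.47
Holding:  Q/2 × H = 510/2 × $36 = $9,180.00
Total = $9,176.47 + $9,180.00 = $18,356.47

$18,356.47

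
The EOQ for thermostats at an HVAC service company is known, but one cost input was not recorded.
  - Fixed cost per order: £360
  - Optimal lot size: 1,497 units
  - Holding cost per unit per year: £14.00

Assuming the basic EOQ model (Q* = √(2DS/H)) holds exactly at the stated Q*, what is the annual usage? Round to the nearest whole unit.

EOQ relation: Q² = 2DS/H, so rearrange for the unknown.
D = Q²H / (2S) = 1,497² × 14 / (2 × 360) = 43,575.18

43,575 units per year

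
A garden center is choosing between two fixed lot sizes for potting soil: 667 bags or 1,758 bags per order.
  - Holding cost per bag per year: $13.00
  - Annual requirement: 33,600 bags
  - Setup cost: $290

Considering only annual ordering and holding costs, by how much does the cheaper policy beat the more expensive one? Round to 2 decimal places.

Annual cost at Q: ordering D·S/Q plus holding Q·H/2.
TC(667) = (33,600/667)×290 + (667/2)×13 = $18,944.20
TC(1,758) = (33,600/1,758)×290 + (1,758/2)×13 = $16,969.66
Cheaper: Q = 1,758.  Difference = $1,974.53

$1,974.53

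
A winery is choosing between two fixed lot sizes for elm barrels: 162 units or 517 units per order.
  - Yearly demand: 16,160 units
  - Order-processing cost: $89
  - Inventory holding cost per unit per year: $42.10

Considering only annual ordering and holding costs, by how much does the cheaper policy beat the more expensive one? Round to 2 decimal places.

$1,376.62

For each Q, cost = (D/Q)·S + (Q/2)·H.
TC(162) = (16,160/162)×89 + (162/2)×42.1 = $12,288.12
TC(517) = (16,160/517)×89 + (517/2)×42.1 = $13,664.75
Lots of 162 are cheaper by $1,376.62.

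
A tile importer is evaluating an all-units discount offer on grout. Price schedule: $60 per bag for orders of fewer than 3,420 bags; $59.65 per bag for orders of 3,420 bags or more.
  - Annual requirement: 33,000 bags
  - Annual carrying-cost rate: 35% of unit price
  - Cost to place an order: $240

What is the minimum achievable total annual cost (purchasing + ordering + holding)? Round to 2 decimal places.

$1,998,238.42

H₁ = 35%×$60 = $21.0000;  H₂ = 35%×$59.65 = $20.8775
EOQ₁ = √(2×33,000×240/21.0000) = 868.50  (< 3,420, feasible at tier 1)
EOQ₂ = √(2×33,000×240/20.8775) = 871.04  (< 3,420 → use Q = 3,420 at tier-2 price)
TC(tier 1 (EOQ₁), Q≈868.5) = $1,998,238.42
TC(tier 2, Q≈3,420.0) = $2,006,466.31
Minimum at tier 1 (EOQ₁): $1,998,238.42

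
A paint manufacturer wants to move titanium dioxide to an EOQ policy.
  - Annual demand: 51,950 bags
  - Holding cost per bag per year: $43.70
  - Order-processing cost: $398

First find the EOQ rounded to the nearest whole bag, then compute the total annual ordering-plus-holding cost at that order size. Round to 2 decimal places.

$42,509.90

2DS/H = 2·51,950·398/43.7 = 946,274.60
EOQ = √946,274.60 ≈ 972.77 → Q = 973 bags
Ordering: D/Q × S = 51,950/973 × $398 = $21,249.85
Holding:  Q/2 × H = 973/2 × $43.7 = $21,260.05
Total = $21,249.85 + $21,260.05 = $42,509.90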